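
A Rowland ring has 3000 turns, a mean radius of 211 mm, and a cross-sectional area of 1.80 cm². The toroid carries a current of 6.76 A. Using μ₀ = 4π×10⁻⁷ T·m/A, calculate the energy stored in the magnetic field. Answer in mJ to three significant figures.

L = μ₀N²A/(2πR) = (4π×10⁻⁷)(3000)²(1.800×10^-4)/(2π×0.211) = 1.536×10^-3 H.
U = ½LI² = ½(1.536×10^-3)(6.76)² = 3.509×10^-2 J.

U ≈ 35.1 mJ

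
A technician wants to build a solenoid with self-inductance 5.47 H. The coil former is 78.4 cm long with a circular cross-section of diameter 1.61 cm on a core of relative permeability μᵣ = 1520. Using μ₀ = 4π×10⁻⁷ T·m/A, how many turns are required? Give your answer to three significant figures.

N ≈ 3320 turns

A = π(d/2)² = π(8.050×10^-3 m)² = 2.036×10^-4 m².
From L = μ₀μᵣN²A/ℓ, N = √(Lℓ / (μ₀μᵣA)).
N = √[(5.47)(0.784) / ((4π×10⁻⁷)(1520)×2.036×10^-4)] = √(1.103×10^7) ≈ 3320.9.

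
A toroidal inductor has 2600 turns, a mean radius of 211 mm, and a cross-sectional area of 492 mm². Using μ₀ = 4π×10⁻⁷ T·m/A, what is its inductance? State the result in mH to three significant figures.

L ≈ 3.15 mH

For a thin toroid, L = μ₀N²A/(2πR).
L = (4π×10⁻⁷)(2600)²(4.920×10^-4) / (2π×0.211 m) = 3.153×10^-3 H.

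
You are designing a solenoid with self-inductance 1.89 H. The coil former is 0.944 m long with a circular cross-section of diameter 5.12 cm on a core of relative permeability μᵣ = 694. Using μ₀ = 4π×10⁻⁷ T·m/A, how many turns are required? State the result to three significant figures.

N ≈ 997 turns

A = π(d/2)² = π(2.560×10^-2 m)² = 2.059×10^-3 m².
From L = μ₀μᵣN²A/ℓ, N = √(Lℓ / (μ₀μᵣA)).
N = √[(1.89)(0.944) / ((4π×10⁻⁷)(694)×2.059×10^-3)] = √(9.937×10^5) ≈ 996.8.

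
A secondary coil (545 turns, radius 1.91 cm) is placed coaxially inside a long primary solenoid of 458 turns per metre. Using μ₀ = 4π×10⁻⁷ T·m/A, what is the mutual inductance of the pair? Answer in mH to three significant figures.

M ≈ 0.359 mH

The outer solenoid produces a uniform field B₁ = μ₀n₁I₁ across the inner coil,
so the flux linkage is N₂Φ = N₂B₁A₂ = μ₀n₁N₂A₂·I₁, giving M = μ₀n₁N₂A₂.
A₂ = πr² = π(1.910×10^-2 m)² = 1.146×10^-3 m².
M = (4π×10⁻⁷)(458)(545)(1.146×10^-3) = 3.5949×10^-4 H.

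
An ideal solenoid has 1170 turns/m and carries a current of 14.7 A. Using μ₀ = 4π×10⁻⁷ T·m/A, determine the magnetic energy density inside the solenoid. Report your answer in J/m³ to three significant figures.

u ≈ 186 J/m³

B = μ₀nI = (4π×10⁻⁷)(1.170×10^3)(14.7) = 2.161×10^-2 T.
u = B²/(2μ₀) = (2.161×10^-2)²/(2×4π×10⁻⁷) = 185.9 J/m³.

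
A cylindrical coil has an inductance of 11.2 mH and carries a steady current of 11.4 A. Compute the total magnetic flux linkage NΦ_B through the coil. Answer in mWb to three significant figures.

From L = NΦ_B/I, the flux linkage is NΦ_B = LI.
NΦ_B = (1.120×10^-2 H)(11.4 A) = 0.1277 Wb.

NΦ_B ≈ 128 mWb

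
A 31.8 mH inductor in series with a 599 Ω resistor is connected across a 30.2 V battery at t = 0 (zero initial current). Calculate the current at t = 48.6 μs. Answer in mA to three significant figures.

I ≈ 30.2 mA

τ = L/R = 3.180×10^-2/599 = 5.309×10^-5 s; final current I_∞ = ε/R = 30.2/599 = 5.042×10^-2 A.
I(t) = I_∞(1 − e^(−t/τ)) with t/τ = 0.915.
I = (5.042×10^-2)(1 − e^(−0.915)) = 3.023×10^-2 A.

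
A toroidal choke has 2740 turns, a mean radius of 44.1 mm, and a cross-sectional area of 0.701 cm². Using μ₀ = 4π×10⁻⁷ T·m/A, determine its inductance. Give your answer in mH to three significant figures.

L ≈ 2.39 mH

For a thin toroid, L = μ₀N²A/(2πR).
L = (4π×10⁻⁷)(2740)²(7.010×10^-5) / (2π×4.410×10^-2 m) = 2.387×10^-3 H.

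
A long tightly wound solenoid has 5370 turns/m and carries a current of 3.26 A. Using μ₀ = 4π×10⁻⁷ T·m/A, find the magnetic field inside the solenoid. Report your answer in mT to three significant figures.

Inside a long solenoid, B = μ₀nI.
B = (4π×10⁻⁷)(5.370×10^3 m⁻¹)(3.26 A) = 2.200×10^-2 T.

B ≈ 22.0 mT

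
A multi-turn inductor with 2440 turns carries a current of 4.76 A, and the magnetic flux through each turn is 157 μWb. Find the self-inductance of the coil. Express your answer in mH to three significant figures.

L ≈ 80.5 mH

Self-inductance is defined by L = NΦ_B/I (flux linkage over current).
L = (2440)(1.570×10^-4 Wb)/(4.76 A) = 8.048×10^-2 H.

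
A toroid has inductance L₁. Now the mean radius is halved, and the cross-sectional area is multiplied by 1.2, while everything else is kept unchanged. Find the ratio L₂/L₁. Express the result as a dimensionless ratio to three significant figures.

For a toroid, L ∝ μᵣN²A/R.
L₂/L₁ = (0.5)^-1 × (1.2) = 2.40.

L₂/L₁ = 2.40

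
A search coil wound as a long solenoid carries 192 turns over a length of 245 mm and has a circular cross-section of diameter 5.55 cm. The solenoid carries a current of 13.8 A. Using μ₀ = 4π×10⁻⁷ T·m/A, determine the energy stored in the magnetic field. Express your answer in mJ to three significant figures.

U ≈ 43.6 mJ

A = π(d/2)² = π(2.775×10^-2 m)² = 2.419×10^-3 m².
L = μ₀N²A/ℓ = (4π×10⁻⁷)(192)²(2.419×10^-3)/(0.245) = 4.574×10^-4 H.
U = ½LI² = ½(4.574×10^-4)(13.8)² = 4.356×10^-2 J.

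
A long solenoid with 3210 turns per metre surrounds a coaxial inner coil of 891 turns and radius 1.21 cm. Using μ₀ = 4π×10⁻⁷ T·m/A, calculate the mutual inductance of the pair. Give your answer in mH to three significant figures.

M ≈ 1.65 mH

The outer solenoid produces a uniform field B₁ = μ₀n₁I₁ across the inner coil,
so the flux linkage is N₂Φ = N₂B₁A₂ = μ₀n₁N₂A₂·I₁, giving M = μ₀n₁N₂A₂.
A₂ = πr² = π(1.210×10^-2 m)² = 4.600×10^-4 m².
M = (4π×10⁻⁷)(3210)(891)(4.600×10^-4) = 1.653×10^-3 H.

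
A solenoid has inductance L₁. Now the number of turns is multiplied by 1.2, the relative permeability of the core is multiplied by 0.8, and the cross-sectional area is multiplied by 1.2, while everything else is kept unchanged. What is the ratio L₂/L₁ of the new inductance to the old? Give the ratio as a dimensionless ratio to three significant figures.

L₂/L₁ = 1.38

For a solenoid, L ∝ μᵣN²A/ℓ.
L₂/L₁ = (1.2)^2 × (0.8) × (1.2) = 1.38.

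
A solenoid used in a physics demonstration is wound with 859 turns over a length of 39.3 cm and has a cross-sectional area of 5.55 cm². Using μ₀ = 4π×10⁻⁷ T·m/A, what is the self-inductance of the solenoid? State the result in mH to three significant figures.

A = 5.55 cm² = 5.550×10^-4 m².
For a long solenoid, L = μ₀N²A/ℓ.
L = (4π×10⁻⁷)(859)²(5.550×10^-4)/(0.393 m) = 1.309×10^-3 H.

L ≈ 1.31 mH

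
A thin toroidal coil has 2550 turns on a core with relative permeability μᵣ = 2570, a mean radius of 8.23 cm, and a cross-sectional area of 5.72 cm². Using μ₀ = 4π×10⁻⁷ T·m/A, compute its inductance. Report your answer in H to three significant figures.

L ≈ 23.2 H

For a thin toroid, L = μ₀μᵣN²A/(2πR).
L = (4π×10⁻⁷)(2570)(2550)²(5.720×10^-4) / (2π×8.230×10^-2 m) = 23.23 H.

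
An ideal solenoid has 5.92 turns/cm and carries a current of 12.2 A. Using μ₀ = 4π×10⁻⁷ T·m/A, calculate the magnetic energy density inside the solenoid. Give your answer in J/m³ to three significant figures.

u ≈ 32.8 J/m³

B = μ₀nI = (4π×10⁻⁷)(592)(12.2) = 9.076×10^-3 T.
u = B²/(2μ₀) = (9.076×10^-3)²/(2×4π×10⁻⁷) = 32.78 J/m³.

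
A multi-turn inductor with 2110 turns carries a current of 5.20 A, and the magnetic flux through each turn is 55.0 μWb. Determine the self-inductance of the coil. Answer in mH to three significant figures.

L ≈ 22.3 mH

Self-inductance is defined by L = NΦ_B/I (flux linkage over current).
L = (2110)(5.500×10^-5 Wb)/(5.20 A) = 2.232×10^-2 H.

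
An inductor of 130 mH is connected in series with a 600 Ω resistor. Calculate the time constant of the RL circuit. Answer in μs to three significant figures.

τ = L/R = (0.13 H)/(600 Ω) = 2.167×10^-4 s.

τ ≈ 217 μs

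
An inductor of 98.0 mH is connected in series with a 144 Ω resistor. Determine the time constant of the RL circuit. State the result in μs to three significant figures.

τ = L/R = (9.800×10^-2 H)/(144 Ω) = 6.806×10^-4 s.

τ ≈ 681 μs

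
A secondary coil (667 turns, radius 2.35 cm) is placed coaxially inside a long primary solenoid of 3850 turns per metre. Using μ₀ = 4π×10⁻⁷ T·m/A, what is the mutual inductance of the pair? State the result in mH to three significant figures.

M ≈ 5.60 mH

The outer solenoid produces a uniform field B₁ = μ₀n₁I₁ across the inner coil,
so the flux linkage is N₂Φ = N₂B₁A₂ = μ₀n₁N₂A₂·I₁, giving M = μ₀n₁N₂A₂.
A₂ = πr² = π(2.350×10^-2 m)² = 1.7349×10^-3 m².
M = (4π×10⁻⁷)(3850)(667)(1.7349×10^-3) = 5.599×10^-3 H.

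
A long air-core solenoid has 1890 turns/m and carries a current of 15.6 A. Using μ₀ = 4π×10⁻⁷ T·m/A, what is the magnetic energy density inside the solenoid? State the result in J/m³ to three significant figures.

u ≈ 546 J/m³

B = μ₀nI = (4π×10⁻⁷)(1.890×10^3)(15.6) = 3.705×10^-2 T.
u = B²/(2μ₀) = (3.705×10^-2)²/(2×4π×10⁻⁷) = 546.2 J/m³.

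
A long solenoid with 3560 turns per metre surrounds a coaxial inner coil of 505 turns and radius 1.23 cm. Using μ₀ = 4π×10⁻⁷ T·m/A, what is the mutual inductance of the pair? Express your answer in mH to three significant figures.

M ≈ 1.07 mH

The outer solenoid produces a uniform field B₁ = μ₀n₁I₁ across the inner coil,
so the flux linkage is N₂Φ = N₂B₁A₂ = μ₀n₁N₂A₂·I₁, giving M = μ₀n₁N₂A₂.
A₂ = πr² = π(1.230×10^-2 m)² = 4.753×10^-4 m².
M = (4π×10⁻⁷)(3560)(505)(4.753×10^-4) = 1.074×10^-3 H.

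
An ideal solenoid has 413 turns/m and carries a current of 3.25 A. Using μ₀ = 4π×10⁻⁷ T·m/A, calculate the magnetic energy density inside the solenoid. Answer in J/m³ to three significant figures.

B = μ₀nI = (4π×10⁻⁷)(413)(3.25) = 1.687×10^-3 T.
u = B²/(2μ₀) = (1.687×10^-3)²/(2×4π×10⁻⁷) = 1.132 J/m³.

u ≈ 1.13 J/m³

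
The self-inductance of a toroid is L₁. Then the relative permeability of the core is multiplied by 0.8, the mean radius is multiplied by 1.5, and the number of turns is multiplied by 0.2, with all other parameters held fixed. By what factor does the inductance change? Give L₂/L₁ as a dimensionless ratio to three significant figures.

L₂/L₁ = 0.0213

For a toroid, L ∝ μᵣN²A/R.
L₂/L₁ = (0.8) × (1.5)^-1 × (0.2)^2 = 0.0213.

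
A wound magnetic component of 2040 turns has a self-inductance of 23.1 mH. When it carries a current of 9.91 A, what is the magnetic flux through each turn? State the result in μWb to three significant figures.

Φ_B ≈ 112 μWb

From L = NΦ_B/I, the flux per turn is Φ_B = LI/N.
Φ_B = (2.310×10^-2 H)(9.91 A)/2040 = 1.122×10^-4 Wb.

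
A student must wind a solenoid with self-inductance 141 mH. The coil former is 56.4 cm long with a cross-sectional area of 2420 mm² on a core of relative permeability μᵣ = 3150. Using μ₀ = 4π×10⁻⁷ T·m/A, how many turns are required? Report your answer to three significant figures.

N ≈ 91 turns

A = 2420 mm² = 2.420×10^-3 m².
From L = μ₀μᵣN²A/ℓ, N = √(Lℓ / (μ₀μᵣA)).
N = √[(0.141)(0.564) / ((4π×10⁻⁷)(3150)×2.420×10^-3)] = √(8.302×10^3) ≈ 91.1.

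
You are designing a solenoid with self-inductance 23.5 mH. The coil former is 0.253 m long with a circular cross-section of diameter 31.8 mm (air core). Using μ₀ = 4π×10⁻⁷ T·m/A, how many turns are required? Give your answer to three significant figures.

N ≈ 2440 turns

A = π(d/2)² = π(1.590×10^-2 m)² = 7.942×10^-4 m².
From L = μ₀N²A/ℓ, N = √(Lℓ / (μ₀A)).
N = √[(2.350×10^-2)(0.253) / ((4π×10⁻⁷)×7.942×10^-4)] = √(5.957×10^6) ≈ 2440.7.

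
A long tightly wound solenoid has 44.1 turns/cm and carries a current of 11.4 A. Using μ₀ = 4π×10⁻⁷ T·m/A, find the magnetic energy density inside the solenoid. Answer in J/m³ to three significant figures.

u ≈ 1590 J/m³

B = μ₀nI = (4π×10⁻⁷)(4.410×10^3)(11.4) = 6.318×10^-2 T.
u = B²/(2μ₀) = (6.318×10^-2)²/(2×4π×10⁻⁷) = 1.588×10^3 J/m³.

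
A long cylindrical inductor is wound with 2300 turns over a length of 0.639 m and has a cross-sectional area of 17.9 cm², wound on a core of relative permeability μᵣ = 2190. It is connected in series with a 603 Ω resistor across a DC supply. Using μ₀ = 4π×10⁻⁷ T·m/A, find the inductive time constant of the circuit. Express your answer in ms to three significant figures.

τ ≈ 67.6 ms

A = 17.9 cm² = 1.790×10^-3 m².
L = μ₀μᵣN²A/ℓ = (4π×10⁻⁷)(2190)(2300)²(1.790×10^-3)/(0.639) = 40.78 H.
τ = L/R = (40.78)/(603) = 6.763×10^-2 s.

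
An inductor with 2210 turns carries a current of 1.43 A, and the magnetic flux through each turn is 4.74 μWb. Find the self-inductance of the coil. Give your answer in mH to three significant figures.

L ≈ 7.33 mH

Self-inductance is defined by L = NΦ_B/I (flux linkage over current).
L = (2210)(4.740×10^-6 Wb)/(1.43 A) = 7.325×10^-3 H.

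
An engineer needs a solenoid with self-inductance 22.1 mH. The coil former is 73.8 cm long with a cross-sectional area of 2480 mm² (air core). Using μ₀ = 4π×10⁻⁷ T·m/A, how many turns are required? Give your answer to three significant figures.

A = 2480 mm² = 2.480×10^-3 m².
From L = μ₀N²A/ℓ, N = √(Lℓ / (μ₀A)).
N = √[(2.210×10^-2)(0.738) / ((4π×10⁻⁷)×2.480×10^-3)] = √(5.233×10^6) ≈ 2287.7.

N ≈ 2290 turns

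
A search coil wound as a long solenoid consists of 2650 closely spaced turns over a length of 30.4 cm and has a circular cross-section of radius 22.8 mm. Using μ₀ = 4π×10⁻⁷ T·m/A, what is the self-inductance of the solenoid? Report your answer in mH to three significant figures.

A = πr² = π(2.280×10^-2 m)² = 1.633×10^-3 m².
For a long solenoid, L = μ₀N²A/ℓ.
L = (4π×10⁻⁷)(2650)²(1.633×10^-3)/(0.304 m) = 4.741×10^-2 H.

L ≈ 47.4 mH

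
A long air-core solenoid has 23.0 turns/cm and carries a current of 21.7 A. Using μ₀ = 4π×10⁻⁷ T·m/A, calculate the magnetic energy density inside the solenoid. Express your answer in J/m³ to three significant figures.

u ≈ 1570 J/m³

B = μ₀nI = (4π×10⁻⁷)(2.300×10^3)(21.7) = 6.272×10^-2 T.
u = B²/(2μ₀) = (6.272×10^-2)²/(2×4π×10⁻⁷) = 1.565×10^3 J/m³.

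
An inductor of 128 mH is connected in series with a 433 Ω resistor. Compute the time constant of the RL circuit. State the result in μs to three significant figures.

τ = L/R = (0.128 H)/(433 Ω) = 2.956×10^-4 s.

τ ≈ 296 μs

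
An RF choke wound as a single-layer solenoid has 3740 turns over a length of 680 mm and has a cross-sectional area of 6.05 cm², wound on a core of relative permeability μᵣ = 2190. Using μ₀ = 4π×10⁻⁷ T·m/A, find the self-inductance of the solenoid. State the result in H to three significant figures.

A = 6.05 cm² = 6.050×10^-4 m².
For a long solenoid, L = μ₀μᵣN²A/ℓ.
L = (4π×10⁻⁷)(2190)(3740)²(6.050×10^-4)/(0.68 m) = 34.249 H.

L ≈ 34.2 H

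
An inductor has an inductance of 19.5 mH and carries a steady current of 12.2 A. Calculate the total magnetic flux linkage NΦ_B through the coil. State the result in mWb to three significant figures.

From L = NΦ_B/I, the flux linkage is NΦ_B = LI.
NΦ_B = (1.950×10^-2 H)(12.2 A) = 0.2379 Wb.

NΦ_B ≈ 238 mWb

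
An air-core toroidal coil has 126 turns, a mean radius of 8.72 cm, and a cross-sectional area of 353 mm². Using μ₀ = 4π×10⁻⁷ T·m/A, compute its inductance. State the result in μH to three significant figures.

For a thin toroid, L = μ₀N²A/(2πR).
L = (4π×10⁻⁷)(126)²(3.530×10^-4) / (2π×8.720×10^-2 m) = 1.285×10^-5 H.

L ≈ 12.9 μH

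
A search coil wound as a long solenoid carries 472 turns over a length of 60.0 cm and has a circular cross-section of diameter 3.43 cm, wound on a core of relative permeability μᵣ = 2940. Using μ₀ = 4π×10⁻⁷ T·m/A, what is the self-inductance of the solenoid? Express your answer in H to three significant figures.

A = π(d/2)² = π(1.715×10^-2 m)² = 9.240×10^-4 m².
For a long solenoid, L = μ₀μᵣN²A/ℓ.
L = (4π×10⁻⁷)(2940)(472)²(9.240×10^-4)/(0.6 m) = 1.268 H.

L ≈ 1.27 H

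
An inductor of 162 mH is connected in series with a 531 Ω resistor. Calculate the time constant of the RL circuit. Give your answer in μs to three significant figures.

τ = L/R = (0.162 H)/(531 Ω) = 3.051×10^-4 s.

τ ≈ 305 μs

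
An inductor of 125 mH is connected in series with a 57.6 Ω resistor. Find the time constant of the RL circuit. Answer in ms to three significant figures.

τ = L/R = (0.125 H)/(57.6 Ω) = 2.170×10^-3 s.

τ ≈ 2.17 ms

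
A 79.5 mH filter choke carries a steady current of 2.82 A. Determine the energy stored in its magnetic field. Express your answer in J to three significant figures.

Stored magnetic energy: U = ½LI².
U = ½(7.950×10^-2 H)(2.82 A)² = 0.3161 J.

U ≈ 0.316 J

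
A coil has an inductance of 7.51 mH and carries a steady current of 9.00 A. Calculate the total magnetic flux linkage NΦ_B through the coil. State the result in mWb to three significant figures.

From L = NΦ_B/I, the flux linkage is NΦ_B = LI.
NΦ_B = (7.510×10^-3 H)(9.00 A) = 6.759×10^-2 Wb.

NΦ_B ≈ 67.6 mWb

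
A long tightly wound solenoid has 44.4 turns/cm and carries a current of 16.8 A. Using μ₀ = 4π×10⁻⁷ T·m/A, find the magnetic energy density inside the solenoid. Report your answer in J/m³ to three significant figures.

u ≈ 3500 J/m³

B = μ₀nI = (4π×10⁻⁷)(4.440×10^3)(16.8) = 9.374×10^-2 T.
u = B²/(2μ₀) = (9.374×10^-2)²/(2×4π×10⁻⁷) = 3.496×10^3 J/m³.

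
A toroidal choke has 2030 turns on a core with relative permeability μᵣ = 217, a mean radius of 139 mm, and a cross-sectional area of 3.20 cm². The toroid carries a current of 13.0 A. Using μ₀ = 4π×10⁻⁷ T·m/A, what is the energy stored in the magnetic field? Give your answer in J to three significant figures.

L = μ₀μᵣN²A/(2πR) = (4π×10⁻⁷)(217)(2030)²(3.200×10^-4)/(2π×0.139) = 0.4117 H.
U = ½LI² = ½(0.4117)(13.0)² = 34.79 J.

U ≈ 34.8 J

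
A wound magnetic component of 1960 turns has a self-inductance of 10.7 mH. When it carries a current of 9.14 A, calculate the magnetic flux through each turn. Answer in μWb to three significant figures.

Φ_B ≈ 49.9 μWb

From L = NΦ_B/I, the flux per turn is Φ_B = LI/N.
Φ_B = (1.070×10^-2 H)(9.14 A)/1960 = 4.990×10^-5 Wb.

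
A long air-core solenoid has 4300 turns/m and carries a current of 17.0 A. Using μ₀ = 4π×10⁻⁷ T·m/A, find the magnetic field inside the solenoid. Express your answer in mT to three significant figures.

Inside a long solenoid, B = μ₀nI.
B = (4π×10⁻⁷)(4.300×10^3 m⁻¹)(17.0 A) = 9.186×10^-2 T.

B ≈ 91.9 mT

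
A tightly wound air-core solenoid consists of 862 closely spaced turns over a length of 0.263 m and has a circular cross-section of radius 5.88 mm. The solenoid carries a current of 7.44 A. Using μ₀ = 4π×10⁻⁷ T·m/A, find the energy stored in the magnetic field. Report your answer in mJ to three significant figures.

U ≈ 10.7 mJ

A = πr² = π(5.880×10^-3 m)² = 1.086×10^-4 m².
L = μ₀N²A/ℓ = (4π×10⁻⁷)(862)²(1.086×10^-4)/(0.263) = 3.856×10^-4 H.
U = ½LI² = ½(3.856×10^-4)(7.44)² = 1.067×10^-2 J.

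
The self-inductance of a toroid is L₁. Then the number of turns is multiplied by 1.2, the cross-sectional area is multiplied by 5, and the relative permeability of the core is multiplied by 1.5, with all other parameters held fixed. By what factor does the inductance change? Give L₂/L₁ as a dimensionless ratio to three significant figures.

For a toroid, L ∝ μᵣN²A/R.
L₂/L₁ = (1.2)^2 × (5) × (1.5) = 10.8.

L₂/L₁ = 10.8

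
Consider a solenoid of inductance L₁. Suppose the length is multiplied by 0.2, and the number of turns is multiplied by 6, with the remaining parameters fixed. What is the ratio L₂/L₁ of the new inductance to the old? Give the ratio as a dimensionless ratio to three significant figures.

L₂/L₁ = 180

For a solenoid, L ∝ μᵣN²A/ℓ.
L₂/L₁ = (0.2)^-1 × (6)^2 = 180.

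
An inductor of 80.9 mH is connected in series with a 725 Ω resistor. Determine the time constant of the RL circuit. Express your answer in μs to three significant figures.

τ ≈ 112 μs

τ = L/R = (8.090×10^-2 H)/(725 Ω) = 1.116×10^-4 s.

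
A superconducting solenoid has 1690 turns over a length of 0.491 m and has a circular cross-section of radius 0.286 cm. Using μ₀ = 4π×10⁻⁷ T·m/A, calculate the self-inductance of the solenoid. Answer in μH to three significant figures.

A = πr² = π(2.860×10^-3 m)² = 2.570×10^-5 m².
For a long solenoid, L = μ₀N²A/ℓ.
L = (4π×10⁻⁷)(1690)²(2.570×10^-5)/(0.491 m) = 1.878×10^-4 H.

L ≈ 188 μH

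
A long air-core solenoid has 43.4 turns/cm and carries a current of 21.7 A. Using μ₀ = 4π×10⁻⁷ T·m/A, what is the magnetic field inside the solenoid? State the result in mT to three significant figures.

Inside a long solenoid, B = μ₀nI.
B = (4π×10⁻⁷)(4.340×10^3 m⁻¹)(21.7 A) = 0.1183 T.

B ≈ 118 mT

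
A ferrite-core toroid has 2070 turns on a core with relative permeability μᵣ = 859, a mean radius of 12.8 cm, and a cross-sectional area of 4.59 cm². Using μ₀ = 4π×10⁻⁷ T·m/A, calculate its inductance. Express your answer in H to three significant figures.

L ≈ 2.64 H

For a thin toroid, L = μ₀μᵣN²A/(2πR).
L = (4π×10⁻⁷)(859)(2070)²(4.590×10^-4) / (2π×0.128 m) = 2.64 H.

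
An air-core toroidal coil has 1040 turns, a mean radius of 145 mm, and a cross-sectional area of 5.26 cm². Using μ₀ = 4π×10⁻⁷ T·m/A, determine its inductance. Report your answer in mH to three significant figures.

L ≈ 0.785 mH

For a thin toroid, L = μ₀N²A/(2πR).
L = (4π×10⁻⁷)(1040)²(5.260×10^-4) / (2π×0.145 m) = 7.847×10^-4 H.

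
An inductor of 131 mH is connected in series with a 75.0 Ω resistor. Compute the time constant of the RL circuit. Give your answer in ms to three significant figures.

τ ≈ 1.75 ms

τ = L/R = (0.131 H)/(75.0 Ω) = 1.747×10^-3 s.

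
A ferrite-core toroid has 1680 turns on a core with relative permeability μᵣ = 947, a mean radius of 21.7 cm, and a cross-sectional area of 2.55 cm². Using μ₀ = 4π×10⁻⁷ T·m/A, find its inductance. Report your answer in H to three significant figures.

L ≈ 0.628 H

For a thin toroid, L = μ₀μᵣN²A/(2πR).
L = (4π×10⁻⁷)(947)(1680)²(2.550×10^-4) / (2π×0.217 m) = 0.6282 H.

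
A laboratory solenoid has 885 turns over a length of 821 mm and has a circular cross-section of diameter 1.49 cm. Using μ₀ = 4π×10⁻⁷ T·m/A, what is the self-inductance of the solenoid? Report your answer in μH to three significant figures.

A = π(d/2)² = π(7.450×10^-3 m)² = 1.744×10^-4 m².
For a long solenoid, L = μ₀N²A/ℓ.
L = (4π×10⁻⁷)(885)²(1.744×10^-4)/(0.821 m) = 2.090×10^-4 H.

L ≈ 209 μH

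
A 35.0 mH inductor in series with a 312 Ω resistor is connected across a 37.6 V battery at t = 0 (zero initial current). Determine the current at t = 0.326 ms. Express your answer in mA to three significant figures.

I ≈ 114 mA

τ = L/R = 3.500×10^-2/312 = 1.122×10^-4 s; final current I_∞ = ε/R = 37.6/312 = 0.1205 A.
I(t) = I_∞(1 − e^(−t/τ)) with t/τ = 2.906.
I = (0.1205)(1 − e^(−2.906)) = 0.1139 A.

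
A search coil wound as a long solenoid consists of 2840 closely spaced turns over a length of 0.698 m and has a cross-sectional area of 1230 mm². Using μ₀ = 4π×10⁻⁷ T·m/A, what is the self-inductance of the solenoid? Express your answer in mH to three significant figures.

A = 1230 mm² = 1.230×10^-3 m².
For a long solenoid, L = μ₀N²A/ℓ.
L = (4π×10⁻⁷)(2840)²(1.230×10^-3)/(0.698 m) = 1.786×10^-2 H.

L ≈ 17.9 mH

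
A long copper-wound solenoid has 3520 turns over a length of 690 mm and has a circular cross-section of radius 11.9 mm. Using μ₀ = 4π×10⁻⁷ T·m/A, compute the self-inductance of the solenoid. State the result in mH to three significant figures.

L ≈ 10.0 mH

A = πr² = π(1.190×10^-2 m)² = 4.449×10^-4 m².
For a long solenoid, L = μ₀N²A/ℓ.
L = (4π×10⁻⁷)(3520)²(4.449×10^-4)/(0.69 m) = 1.004×10^-2 H.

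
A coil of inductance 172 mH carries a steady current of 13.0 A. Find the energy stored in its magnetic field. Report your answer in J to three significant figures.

U ≈ 14.5 J

Stored magnetic energy: U = ½LI².
U = ½(0.172 H)(13.0 A)² = 14.53 J.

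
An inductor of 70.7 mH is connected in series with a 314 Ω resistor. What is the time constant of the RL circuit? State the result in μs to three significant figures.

τ ≈ 225 μs

τ = L/R = (7.070×10^-2 H)/(314 Ω) = 2.252×10^-4 s.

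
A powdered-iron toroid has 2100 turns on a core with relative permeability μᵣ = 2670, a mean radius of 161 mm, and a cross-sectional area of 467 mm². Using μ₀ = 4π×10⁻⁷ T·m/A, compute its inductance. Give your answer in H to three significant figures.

L ≈ 6.83 H

For a thin toroid, L = μ₀μᵣN²A/(2πR).
L = (4π×10⁻⁷)(2670)(2100)²(4.670×10^-4) / (2π×0.161 m) = 6.831 H.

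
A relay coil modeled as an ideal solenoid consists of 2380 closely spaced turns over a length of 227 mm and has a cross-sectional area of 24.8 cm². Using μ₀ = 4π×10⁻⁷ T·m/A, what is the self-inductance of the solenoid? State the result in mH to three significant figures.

A = 24.8 cm² = 2.480×10^-3 m².
For a long solenoid, L = μ₀N²A/ℓ.
L = (4π×10⁻⁷)(2380)²(2.480×10^-3)/(0.227 m) = 7.777×10^-2 H.

L ≈ 77.8 mH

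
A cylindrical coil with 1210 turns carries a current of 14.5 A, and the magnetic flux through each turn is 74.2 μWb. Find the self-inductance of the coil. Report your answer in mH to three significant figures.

Self-inductance is defined by L = NΦ_B/I (flux linkage over current).
L = (1210)(7.420×10^-5 Wb)/(14.5 A) = 6.192×10^-3 H.

L ≈ 6.19 mH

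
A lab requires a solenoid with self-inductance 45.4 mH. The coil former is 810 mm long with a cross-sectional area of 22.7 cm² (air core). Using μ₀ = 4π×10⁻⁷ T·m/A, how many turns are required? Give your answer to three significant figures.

A = 22.7 cm² = 2.270×10^-3 m².
From L = μ₀N²A/ℓ, N = √(Lℓ / (μ₀A)).
N = √[(4.540×10^-2)(0.81) / ((4π×10⁻⁷)×2.270×10^-3)] = √(1.289×10^7) ≈ 3590.5.

N ≈ 3590 turns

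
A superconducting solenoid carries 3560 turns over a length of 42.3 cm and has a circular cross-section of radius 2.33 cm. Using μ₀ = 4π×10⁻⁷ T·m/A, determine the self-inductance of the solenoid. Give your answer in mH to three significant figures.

A = πr² = π(2.330×10^-2 m)² = 1.706×10^-3 m².
For a long solenoid, L = μ₀N²A/ℓ.
L = (4π×10⁻⁷)(3560)²(1.706×10^-3)/(0.423 m) = 6.421×10^-2 H.

L ≈ 64.2 mH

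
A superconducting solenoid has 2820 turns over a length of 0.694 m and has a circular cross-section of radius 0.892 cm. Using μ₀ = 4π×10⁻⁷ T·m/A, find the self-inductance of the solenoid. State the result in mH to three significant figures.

A = πr² = π(8.920×10^-3 m)² = 2.500×10^-4 m².
For a long solenoid, L = μ₀N²A/ℓ.
L = (4π×10⁻⁷)(2820)²(2.500×10^-4)/(0.694 m) = 3.599×10^-3 H.

L ≈ 3.60 mH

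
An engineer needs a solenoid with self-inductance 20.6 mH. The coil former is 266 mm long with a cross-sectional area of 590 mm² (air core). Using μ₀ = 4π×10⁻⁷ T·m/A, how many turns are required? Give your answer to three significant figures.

N ≈ 2720 turns

A = 590 mm² = 5.900×10^-4 m².
From L = μ₀N²A/ℓ, N = √(Lℓ / (μ₀A)).
N = √[(2.060×10^-2)(0.266) / ((4π×10⁻⁷)×5.900×10^-4)] = √(7.391×10^6) ≈ 2718.6.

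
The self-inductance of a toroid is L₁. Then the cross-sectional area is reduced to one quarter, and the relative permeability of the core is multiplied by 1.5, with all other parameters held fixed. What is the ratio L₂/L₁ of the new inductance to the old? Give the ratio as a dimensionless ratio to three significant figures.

L₂/L₁ = 0.375

For a toroid, L ∝ μᵣN²A/R.
L₂/L₁ = (0.25) × (1.5) = 0.375.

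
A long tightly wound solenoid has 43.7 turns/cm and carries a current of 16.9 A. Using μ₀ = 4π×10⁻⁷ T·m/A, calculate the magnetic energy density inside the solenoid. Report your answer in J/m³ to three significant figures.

u ≈ 3430 J/m³

B = μ₀nI = (4π×10⁻⁷)(4.370×10^3)(16.9) = 9.281×10^-2 T.
u = B²/(2μ₀) = (9.281×10^-2)²/(2×4π×10⁻⁷) = 3.427×10^3 J/m³.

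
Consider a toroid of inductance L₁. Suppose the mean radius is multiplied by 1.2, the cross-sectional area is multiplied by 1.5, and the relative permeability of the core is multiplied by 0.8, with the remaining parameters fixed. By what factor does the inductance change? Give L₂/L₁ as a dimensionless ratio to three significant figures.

For a toroid, L ∝ μᵣN²A/R.
L₂/L₁ = (1.2)^-1 × (1.5) × (0.8) = 1.00.

L₂/L₁ = 1.00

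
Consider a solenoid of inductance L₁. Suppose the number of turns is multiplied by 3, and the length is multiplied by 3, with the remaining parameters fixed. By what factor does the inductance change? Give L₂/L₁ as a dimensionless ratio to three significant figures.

L₂/L₁ = 3.00

For a solenoid, L ∝ μᵣN²A/ℓ.
L₂/L₁ = (3)^2 × (3)^-1 = 3.00.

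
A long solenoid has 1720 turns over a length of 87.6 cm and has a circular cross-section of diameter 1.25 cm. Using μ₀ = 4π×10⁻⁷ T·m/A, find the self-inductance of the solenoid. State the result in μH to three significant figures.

L ≈ 521 μH

A = π(d/2)² = π(6.250×10^-3 m)² = 1.227×10^-4 m².
For a long solenoid, L = μ₀N²A/ℓ.
L = (4π×10⁻⁷)(1720)²(1.227×10^-4)/(0.876 m) = 5.208×10^-4 H.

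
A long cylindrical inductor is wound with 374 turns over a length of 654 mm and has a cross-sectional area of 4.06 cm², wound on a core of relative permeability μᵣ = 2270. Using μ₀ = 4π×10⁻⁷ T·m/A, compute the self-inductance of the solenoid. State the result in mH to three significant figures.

L ≈ 248 mH

A = 4.06 cm² = 4.060×10^-4 m².
For a long solenoid, L = μ₀μᵣN²A/ℓ.
L = (4π×10⁻⁷)(2270)(374)²(4.060×10^-4)/(0.654 m) = 0.2477 H.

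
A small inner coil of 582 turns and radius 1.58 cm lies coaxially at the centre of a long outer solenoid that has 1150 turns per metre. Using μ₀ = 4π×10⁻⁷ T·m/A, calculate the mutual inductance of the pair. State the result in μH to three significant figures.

The outer solenoid produces a uniform field B₁ = μ₀n₁I₁ across the inner coil,
so the flux linkage is N₂Φ = N₂B₁A₂ = μ₀n₁N₂A₂·I₁, giving M = μ₀n₁N₂A₂.
A₂ = πr² = π(1.580×10^-2 m)² = 7.843×10^-4 m².
M = (4π×10⁻⁷)(1150)(582)(7.843×10^-4) = 6.596×10^-4 H.

M ≈ 660 μH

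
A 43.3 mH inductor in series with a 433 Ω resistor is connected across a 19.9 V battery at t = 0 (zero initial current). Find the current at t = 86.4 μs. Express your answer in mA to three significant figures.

I ≈ 26.6 mA

τ = L/R = 4.330×10^-2/433 = 1.000×10^-4 s; final current I_∞ = ε/R = 19.9/433 = 4.596×10^-2 A.
I(t) = I_∞(1 − e^(−t/τ)) with t/τ = 0.864.
I = (4.596×10^-2)(1 − e^(−0.864)) = 2.659×10^-2 A.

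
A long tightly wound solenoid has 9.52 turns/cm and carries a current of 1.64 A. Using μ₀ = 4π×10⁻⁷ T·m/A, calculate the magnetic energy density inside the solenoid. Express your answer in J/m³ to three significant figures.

u ≈ 1.53 J/m³

B = μ₀nI = (4π×10⁻⁷)(952)(1.64) = 1.962×10^-3 T.
u = B²/(2μ₀) = (1.962×10^-3)²/(2×4π×10⁻⁷) = 1.532 J/m³.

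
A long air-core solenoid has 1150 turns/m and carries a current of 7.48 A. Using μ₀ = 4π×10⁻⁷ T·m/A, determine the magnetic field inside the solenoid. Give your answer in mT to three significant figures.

Inside a long solenoid, B = μ₀nI.
B = (4π×10⁻⁷)(1.150×10^3 m⁻¹)(7.48 A) = 1.081×10^-2 T.

B ≈ 10.8 mT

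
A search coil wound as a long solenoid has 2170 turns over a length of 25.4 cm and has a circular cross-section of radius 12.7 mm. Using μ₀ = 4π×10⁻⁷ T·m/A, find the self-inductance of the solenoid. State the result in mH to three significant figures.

L ≈ 11.8 mH

A = πr² = π(1.270×10^-2 m)² = 5.067×10^-4 m².
For a long solenoid, L = μ₀N²A/ℓ.
L = (4π×10⁻⁷)(2170)²(5.067×10^-4)/(0.254 m) = 1.180×10^-2 H.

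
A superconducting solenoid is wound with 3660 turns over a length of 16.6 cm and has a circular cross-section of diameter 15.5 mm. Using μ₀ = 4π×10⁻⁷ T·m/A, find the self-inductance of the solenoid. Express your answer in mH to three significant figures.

A = π(d/2)² = π(7.750×10^-3 m)² = 1.887×10^-4 m².
For a long solenoid, L = μ₀N²A/ℓ.
L = (4π×10⁻⁷)(3660)²(1.887×10^-4)/(0.166 m) = 1.913×10^-2 H.

L ≈ 19.1 mH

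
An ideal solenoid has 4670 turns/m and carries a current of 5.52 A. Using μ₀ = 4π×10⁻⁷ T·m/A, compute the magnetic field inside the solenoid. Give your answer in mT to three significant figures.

Inside a long solenoid, B = μ₀nI.
B = (4π×10⁻⁷)(4.670×10^3 m⁻¹)(5.52 A) = 3.239×10^-2 T.

B ≈ 32.4 mT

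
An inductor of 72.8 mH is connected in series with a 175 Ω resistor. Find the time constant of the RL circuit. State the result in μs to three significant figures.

τ = L/R = (7.280×10^-2 H)/(175 Ω) = 4.160×10^-4 s.

τ ≈ 416 μs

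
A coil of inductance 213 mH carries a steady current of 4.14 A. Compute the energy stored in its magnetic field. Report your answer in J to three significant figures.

Stored magnetic energy: U = ½LI².
U = ½(0.213 H)(4.14 A)² = 1.825 J.

U ≈ 1.83 J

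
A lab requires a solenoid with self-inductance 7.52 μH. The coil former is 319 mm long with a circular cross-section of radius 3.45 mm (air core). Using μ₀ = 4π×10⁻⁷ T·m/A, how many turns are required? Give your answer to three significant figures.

A = πr² = π(3.450×10^-3 m)² = 3.739×10^-5 m².
From L = μ₀N²A/ℓ, N = √(Lℓ / (μ₀A)).
N = √[(7.520×10^-6)(0.319) / ((4π×10⁻⁷)×3.739×10^-5)] = √(5.105×10^4) ≈ 225.9.

N ≈ 226 turns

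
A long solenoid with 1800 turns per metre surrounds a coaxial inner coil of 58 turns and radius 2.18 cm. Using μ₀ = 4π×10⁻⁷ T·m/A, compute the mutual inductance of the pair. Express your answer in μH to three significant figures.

M ≈ 196 μH

The outer solenoid produces a uniform field B₁ = μ₀n₁I₁ across the inner coil,
so the flux linkage is N₂Φ = N₂B₁A₂ = μ₀n₁N₂A₂·I₁, giving M = μ₀n₁N₂A₂.
A₂ = πr² = π(2.180×10^-2 m)² = 1.493×10^-3 m².
M = (4π×10⁻⁷)(1800)(58)(1.493×10^-3) = 1.959×10^-4 H.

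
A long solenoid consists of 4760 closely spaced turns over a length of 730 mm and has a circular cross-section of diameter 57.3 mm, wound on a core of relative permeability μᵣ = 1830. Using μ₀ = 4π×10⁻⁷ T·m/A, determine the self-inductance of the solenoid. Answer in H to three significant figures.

L ≈ 184 H

A = π(d/2)² = π(2.865×10^-2 m)² = 2.579×10^-3 m².
For a long solenoid, L = μ₀μᵣN²A/ℓ.
L = (4π×10⁻⁷)(1830)(4760)²(2.579×10^-3)/(0.73 m) = 184.1 H.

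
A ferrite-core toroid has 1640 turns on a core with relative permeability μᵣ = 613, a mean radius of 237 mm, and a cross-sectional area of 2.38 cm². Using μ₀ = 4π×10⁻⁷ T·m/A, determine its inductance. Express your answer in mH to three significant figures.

For a thin toroid, L = μ₀μᵣN²A/(2πR).
L = (4π×10⁻⁷)(613)(1640)²(2.380×10^-4) / (2π×0.237 m) = 0.3311 H.

L ≈ 331 mH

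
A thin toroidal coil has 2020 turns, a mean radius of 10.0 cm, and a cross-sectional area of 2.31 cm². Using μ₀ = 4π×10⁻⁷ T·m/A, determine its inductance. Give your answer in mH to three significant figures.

For a thin toroid, L = μ₀N²A/(2πR).
L = (4π×10⁻⁷)(2020)²(2.310×10^-4) / (2π×0.1 m) = 1.885×10^-3 H.

L ≈ 1.89 mH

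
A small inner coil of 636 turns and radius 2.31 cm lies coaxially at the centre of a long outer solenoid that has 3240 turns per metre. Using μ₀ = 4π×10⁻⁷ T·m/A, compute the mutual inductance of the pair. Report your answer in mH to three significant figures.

M ≈ 4.34 mH

The outer solenoid produces a uniform field B₁ = μ₀n₁I₁ across the inner coil,
so the flux linkage is N₂Φ = N₂B₁A₂ = μ₀n₁N₂A₂·I₁, giving M = μ₀n₁N₂A₂.
A₂ = πr² = π(2.310×10^-2 m)² = 1.676×10^-3 m².
M = (4π×10⁻⁷)(3240)(636)(1.676×10^-3) = 4.341×10^-3 H.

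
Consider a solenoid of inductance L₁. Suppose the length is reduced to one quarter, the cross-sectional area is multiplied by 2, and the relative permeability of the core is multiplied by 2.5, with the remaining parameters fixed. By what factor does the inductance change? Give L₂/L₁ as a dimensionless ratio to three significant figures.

L₂/L₁ = 20.0

For a solenoid, L ∝ μᵣN²A/ℓ.
L₂/L₁ = (0.25)^-1 × (2) × (2.5) = 20.0.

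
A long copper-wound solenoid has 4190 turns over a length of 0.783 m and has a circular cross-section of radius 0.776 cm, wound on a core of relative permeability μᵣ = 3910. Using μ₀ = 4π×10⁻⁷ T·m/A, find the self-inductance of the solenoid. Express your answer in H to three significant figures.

A = πr² = π(7.760×10^-3 m)² = 1.892×10^-4 m².
For a long solenoid, L = μ₀μᵣN²A/ℓ.
L = (4π×10⁻⁷)(3910)(4190)²(1.892×10^-4)/(0.783 m) = 20.84 H.

L ≈ 20.8 H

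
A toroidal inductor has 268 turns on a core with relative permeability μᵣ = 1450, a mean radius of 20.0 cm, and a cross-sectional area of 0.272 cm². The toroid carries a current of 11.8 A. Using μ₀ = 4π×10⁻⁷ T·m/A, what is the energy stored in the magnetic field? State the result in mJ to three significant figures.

L = μ₀μᵣN²A/(2πR) = (4π×10⁻⁷)(1450)(268)²(2.720×10^-5)/(2π×0.2) = 2.833×10^-3 H.
U = ½LI² = ½(2.833×10^-3)(11.8)² = 0.1972 J.

U ≈ 197 mJ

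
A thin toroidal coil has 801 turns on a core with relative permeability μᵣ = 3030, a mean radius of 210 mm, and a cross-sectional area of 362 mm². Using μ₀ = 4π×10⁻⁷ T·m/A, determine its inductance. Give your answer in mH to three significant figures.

For a thin toroid, L = μ₀μᵣN²A/(2πR).
L = (4π×10⁻⁷)(3030)(801)²(3.620×10^-4) / (2π×0.21 m) = 0.6702 H.

L ≈ 670 mH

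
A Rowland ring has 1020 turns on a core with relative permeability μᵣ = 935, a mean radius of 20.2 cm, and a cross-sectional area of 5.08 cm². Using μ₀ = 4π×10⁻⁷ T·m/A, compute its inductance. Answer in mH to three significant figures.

For a thin toroid, L = μ₀μᵣN²A/(2πR).
L = (4π×10⁻⁷)(935)(1020)²(5.080×10^-4) / (2π×0.202 m) = 0.4893 H.

L ≈ 489 mH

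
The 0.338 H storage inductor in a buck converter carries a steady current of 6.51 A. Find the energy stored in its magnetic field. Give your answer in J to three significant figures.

Stored magnetic energy: U = ½LI².
U = ½(0.338 H)(6.51 A)² = 7.162 J.

U ≈ 7.16 J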